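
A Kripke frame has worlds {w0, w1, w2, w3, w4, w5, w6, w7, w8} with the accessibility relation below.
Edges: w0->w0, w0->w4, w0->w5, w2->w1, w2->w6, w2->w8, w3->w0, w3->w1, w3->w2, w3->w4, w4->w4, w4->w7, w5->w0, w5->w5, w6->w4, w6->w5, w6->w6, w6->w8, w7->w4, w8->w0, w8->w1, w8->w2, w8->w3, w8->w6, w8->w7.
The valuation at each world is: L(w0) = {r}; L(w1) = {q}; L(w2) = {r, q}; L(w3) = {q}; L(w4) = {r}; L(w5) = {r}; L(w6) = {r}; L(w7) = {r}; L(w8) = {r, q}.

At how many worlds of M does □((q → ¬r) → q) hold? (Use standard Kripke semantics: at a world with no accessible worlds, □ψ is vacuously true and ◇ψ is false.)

Recall that □ψ holds at a world iff ψ holds at every accessible world, and ◇ψ holds iff ψ holds at some accessible world.
Let φ = □((q → ¬r) → q). Evaluate φ at each world:
  w0 (successors {w0, w4, w5}): φ is false.
  w1 (successors ∅): φ is true.
  w2 (successors {w1, w6, w8}): φ is false.
  w3 (successors {w0, w1, w2, w4}): φ is false.
  w4 (successors {w4, w7}): φ is false.
  w5 (successors {w0, w5}): φ is false.
  w6 (successors {w4, w5, w6, w8}): φ is false.
  w7 (successors {w4}): φ is false.
  w8 (successors {w0, w1, w2, w3, w6, w7}): φ is false.
For instance, at w5:
  At w5: □((q → ¬r) → q) requires (q → ¬r) → q at every successor {w0, w5}.
    (q → ¬r) → q fails at w0, so □((q → ¬r) → q) is false at w5.
Satisfying worlds: {w1}

1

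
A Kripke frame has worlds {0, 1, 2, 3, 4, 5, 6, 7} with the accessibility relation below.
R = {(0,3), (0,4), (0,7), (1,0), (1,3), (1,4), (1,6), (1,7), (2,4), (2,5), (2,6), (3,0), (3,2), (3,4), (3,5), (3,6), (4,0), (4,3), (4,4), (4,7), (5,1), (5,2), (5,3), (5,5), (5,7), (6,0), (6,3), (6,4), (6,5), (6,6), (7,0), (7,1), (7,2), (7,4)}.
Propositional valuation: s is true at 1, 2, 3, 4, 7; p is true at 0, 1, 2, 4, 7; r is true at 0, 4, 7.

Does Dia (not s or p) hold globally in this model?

Recall that Dia ψ holds at a world iff ψ holds at some accessible world.
Let φ = Dia (not s or p). Evaluate φ at each world:
  0 (successors {3, 4, 7}): φ is true.
  1 (successors {0, 3, 4, 6, 7}): φ is true.
  2 (successors {4, 5, 6}): φ is true.
  3 (successors {0, 2, 4, 5, 6}): φ is true.
  4 (successors {0, 3, 4, 7}): φ is true.
  5 (successors {1, 2, 3, 5, 7}): φ is true.
  6 (successors {0, 3, 4, 5, 6}): φ is true.
  7 (successors {0, 1, 2, 4}): φ is true.
For instance, at 2:
  At 2: Dia (not s or p) requires not s or p at some successor in {4, 5, 6}.
    not s or p holds at 4, so Dia (not s or p) is true at 2.

Yes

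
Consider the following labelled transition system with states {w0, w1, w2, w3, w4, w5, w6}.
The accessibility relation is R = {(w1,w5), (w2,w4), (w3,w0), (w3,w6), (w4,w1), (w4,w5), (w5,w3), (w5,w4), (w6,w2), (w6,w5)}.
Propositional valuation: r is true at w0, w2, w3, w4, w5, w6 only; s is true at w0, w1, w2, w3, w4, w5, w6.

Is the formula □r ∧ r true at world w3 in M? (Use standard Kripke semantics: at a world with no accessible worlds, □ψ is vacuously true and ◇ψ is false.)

At w3: □r is true, r is true, so □r ∧ r is true.
  At w3: □r requires r at every successor {w0, w6}.
    At w0: r is true.
    At w6: r is true.
  So □r is true at w3.

Yes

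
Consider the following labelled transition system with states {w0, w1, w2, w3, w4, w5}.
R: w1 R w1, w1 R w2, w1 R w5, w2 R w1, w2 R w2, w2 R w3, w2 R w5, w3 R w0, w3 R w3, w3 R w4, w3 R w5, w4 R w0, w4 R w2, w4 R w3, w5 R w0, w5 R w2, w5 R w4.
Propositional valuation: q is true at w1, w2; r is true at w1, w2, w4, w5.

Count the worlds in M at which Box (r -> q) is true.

Recall that Box ψ holds at a world iff ψ holds at every accessible world, and Dia ψ holds iff ψ holds at some accessible world.
Let φ = Box (r -> q). Evaluate φ at each world:
  w0 (successors ∅): φ is true.
  w1 (successors {w1, w2, w5}): φ is false.
  w2 (successors {w1, w2, w3, w5}): φ is false.
  w3 (successors {w0, w3, w4, w5}): φ is false.
  w4 (successors {w0, w2, w3}): φ is true.
  w5 (successors {w0, w2, w4}): φ is false.
For instance, at w3:
  At w3: Box (r -> q) requires r -> q at every successor {w0, w3, w4, w5}.
    r -> q fails at w4, so Box (r -> q) is false at w3.
Satisfying worlds: {w0, w4}

2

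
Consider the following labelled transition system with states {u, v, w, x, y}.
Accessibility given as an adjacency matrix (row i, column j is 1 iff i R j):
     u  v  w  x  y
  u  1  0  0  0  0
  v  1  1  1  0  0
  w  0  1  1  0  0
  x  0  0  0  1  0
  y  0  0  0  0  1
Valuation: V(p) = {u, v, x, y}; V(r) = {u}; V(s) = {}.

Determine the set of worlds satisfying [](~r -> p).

u, x, y

Let φ = [](~r -> p). Evaluate φ at each world:
  u (successors {u}): φ is true.
  v (successors {u, v, w}): φ is false.
  w (successors {v, w}): φ is false.
  x (successors {x}): φ is true.
  y (successors {y}): φ is true.
For instance, at y:
  At y: [](~r -> p) requires ~r -> p at every successor {y}.
    At y: ~r -> p is true.
  So [](~r -> p) is true at y.
Satisfying worlds: {u, x, y}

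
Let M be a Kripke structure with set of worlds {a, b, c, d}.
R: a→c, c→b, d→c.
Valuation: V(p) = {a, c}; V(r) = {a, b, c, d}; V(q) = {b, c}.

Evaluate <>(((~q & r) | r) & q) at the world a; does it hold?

At a: <>(((~q & r) | r) & q) requires ((~q & r) | r) & q at some successor in {c}.
  ((~q & r) | r) & q holds at c, so <>(((~q & r) | r) & q) is true at a.

Yes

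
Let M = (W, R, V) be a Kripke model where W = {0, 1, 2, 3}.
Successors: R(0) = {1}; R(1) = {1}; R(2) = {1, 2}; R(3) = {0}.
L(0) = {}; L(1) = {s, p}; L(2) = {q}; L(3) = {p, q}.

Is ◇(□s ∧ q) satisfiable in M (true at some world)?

No

Recall that □ψ holds at a world iff ψ holds at every accessible world, and ◇ψ holds iff ψ holds at some accessible world.
Let φ = ◇(□s ∧ q). Evaluate φ at each world:
  0 (successors {1}): φ is false.
  1 (successors {1}): φ is false.
  2 (successors {1, 2}): φ is false.
  3 (successors {0}): φ is false.
For instance, at 3:
  At 3: ◇(□s ∧ q) requires □s ∧ q at some successor in {0}.
    At 0: □s ∧ q is false.
  So ◇(□s ∧ q) is false at 3.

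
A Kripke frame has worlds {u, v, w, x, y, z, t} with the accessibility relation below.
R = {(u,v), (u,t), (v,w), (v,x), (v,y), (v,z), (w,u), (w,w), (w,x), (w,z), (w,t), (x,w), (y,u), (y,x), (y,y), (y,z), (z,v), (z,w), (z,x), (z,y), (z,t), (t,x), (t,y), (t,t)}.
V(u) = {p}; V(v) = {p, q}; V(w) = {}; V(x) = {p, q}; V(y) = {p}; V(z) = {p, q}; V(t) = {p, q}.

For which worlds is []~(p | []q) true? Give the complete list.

Let φ = []~(p | []q). Evaluate φ at each world:
  u (successors {v, t}): φ is false.
  v (successors {w, x, y, z}): φ is false.
  w (successors {u, w, x, z, t}): φ is false.
  x (successors {w}): φ is true.
  y (successors {u, x, y, z}): φ is false.
  z (successors {v, w, x, y, t}): φ is false.
  t (successors {x, y, t}): φ is false.
For instance, at z:
  At z: []~(p | []q) requires ~(p | []q) at every successor {v, w, x, y, t}.
    ~(p | []q) fails at v, so []~(p | []q) is false at z.
      At v: p | []q is true, so ~(p | []q) is false.
Satisfying worlds: {x}

x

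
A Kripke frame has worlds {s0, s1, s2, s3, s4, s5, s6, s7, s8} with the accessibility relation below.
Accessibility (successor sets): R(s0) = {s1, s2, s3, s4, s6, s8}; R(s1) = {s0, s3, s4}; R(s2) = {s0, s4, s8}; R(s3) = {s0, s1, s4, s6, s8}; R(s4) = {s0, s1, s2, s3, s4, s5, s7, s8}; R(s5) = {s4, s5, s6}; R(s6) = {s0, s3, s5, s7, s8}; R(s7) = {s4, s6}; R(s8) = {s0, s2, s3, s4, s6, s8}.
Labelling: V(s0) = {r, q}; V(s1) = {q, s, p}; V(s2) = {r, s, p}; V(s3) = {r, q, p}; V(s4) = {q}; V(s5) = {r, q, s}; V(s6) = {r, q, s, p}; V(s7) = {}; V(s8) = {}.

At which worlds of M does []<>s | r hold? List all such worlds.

Recall that []ψ holds at a world iff ψ holds at every accessible world, and <>ψ holds iff ψ holds at some accessible world.
Let φ = []<>s | r. Evaluate φ at each world:
  s0 (successors {s1, s2, s3, s4, s6, s8}): φ is true.
  s1 (successors {s0, s3, s4}): φ is true.
  s2 (successors {s0, s4, s8}): φ is true.
  s3 (successors {s0, s1, s4, s6, s8}): φ is true.
  s4 (successors {s0, s1, s2, s3, s4, s5, s7, s8}): φ is false.
  s5 (successors {s4, s5, s6}): φ is true.
  s6 (successors {s0, s3, s5, s7, s8}): φ is true.
  s7 (successors {s4, s6}): φ is true.
  s8 (successors {s0, s2, s3, s4, s6, s8}): φ is false.
For instance, at s4:
  At s4: []<>s is false, r is false, so []<>s | r is false.
    At s4: []<>s requires <>s at every successor {s0, s1, s2, s3, s4, s5, s7, s8}.
      <>s fails at s1, so []<>s is false at s4.
Satisfying worlds: {s0, s1, s2, s3, s5, s6, s7}

s0, s1, s2, s3, s5, s6, s7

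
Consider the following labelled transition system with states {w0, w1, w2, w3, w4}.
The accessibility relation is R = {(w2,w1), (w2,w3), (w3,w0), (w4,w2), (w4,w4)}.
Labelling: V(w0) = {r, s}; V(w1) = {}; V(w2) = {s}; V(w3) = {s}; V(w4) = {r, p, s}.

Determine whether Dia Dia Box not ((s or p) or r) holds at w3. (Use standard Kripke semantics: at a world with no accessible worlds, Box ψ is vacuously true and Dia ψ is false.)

At w3: Dia Dia Box not ((s or p) or r) requires Dia Box not ((s or p) or r) at some successor in {w0}.
  At w0: Dia Box not ((s or p) or r) is false.
So Dia Dia Box not ((s or p) or r) is false at w3.

No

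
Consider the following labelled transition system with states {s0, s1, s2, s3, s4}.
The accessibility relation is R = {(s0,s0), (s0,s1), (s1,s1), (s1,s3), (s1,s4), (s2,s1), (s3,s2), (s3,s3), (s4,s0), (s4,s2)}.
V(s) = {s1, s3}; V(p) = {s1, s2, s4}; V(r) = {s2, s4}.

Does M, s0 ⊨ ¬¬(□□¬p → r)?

At s0: ¬(□□¬p → r) is false, so ¬¬(□□¬p → r) is true.
  At s0: □□¬p → r is true, so ¬(□□¬p → r) is false.
    At s0: □□¬p is false, r is false, so □□¬p → r is true.
      At s0: □□¬p requires □¬p at every successor {s0, s1}.
        □¬p fails at s0, so □□¬p is false at s0.

Yes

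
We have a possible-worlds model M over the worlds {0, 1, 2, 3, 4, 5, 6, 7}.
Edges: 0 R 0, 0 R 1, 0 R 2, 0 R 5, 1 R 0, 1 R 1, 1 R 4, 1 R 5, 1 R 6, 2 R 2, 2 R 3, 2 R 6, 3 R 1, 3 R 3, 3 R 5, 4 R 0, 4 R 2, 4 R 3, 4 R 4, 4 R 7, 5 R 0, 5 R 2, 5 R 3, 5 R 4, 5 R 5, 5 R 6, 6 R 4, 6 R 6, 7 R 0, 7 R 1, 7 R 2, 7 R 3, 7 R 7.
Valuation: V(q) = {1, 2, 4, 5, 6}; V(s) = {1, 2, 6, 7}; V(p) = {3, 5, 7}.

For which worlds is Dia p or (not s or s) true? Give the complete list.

Let φ = Dia p or (not s or s). Evaluate φ at each world:
  0 (successors {0, 1, 2, 5}): φ is true.
  1 (successors {0, 1, 4, 5, 6}): φ is true.
  2 (successors {2, 3, 6}): φ is true.
  3 (successors {1, 3, 5}): φ is true.
  4 (successors {0, 2, 3, 4, 7}): φ is true.
  5 (successors {0, 2, 3, 4, 5, 6}): φ is true.
  6 (successors {4, 6}): φ is true.
  7 (successors {0, 1, 2, 3, 7}): φ is true.
For instance, at 2:
  At 2: Dia p is true, not s or s is true, so Dia p or (not s or s) is true.
    At 2: Dia p requires p at some successor in {2, 3, 6}.
      p holds at 3, so Dia p is true at 2.
Satisfying worlds: {0, 1, 2, 3, 4, 5, 6, 7}

0, 1, 2, 3, 4, 5, 6, 7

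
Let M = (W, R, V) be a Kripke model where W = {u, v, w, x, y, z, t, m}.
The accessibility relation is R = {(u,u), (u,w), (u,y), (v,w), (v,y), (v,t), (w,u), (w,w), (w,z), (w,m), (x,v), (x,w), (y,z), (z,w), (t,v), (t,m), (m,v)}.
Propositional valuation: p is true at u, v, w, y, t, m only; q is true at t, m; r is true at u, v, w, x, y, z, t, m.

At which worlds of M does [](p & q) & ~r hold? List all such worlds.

none

Let φ = [](p & q) & ~r. Evaluate φ at each world:
  u (successors {u, w, y}): φ is false.
  v (successors {w, y, t}): φ is false.
  w (successors {u, w, z, m}): φ is false.
  x (successors {v, w}): φ is false.
  y (successors {z}): φ is false.
  z (successors {w}): φ is false.
  t (successors {v, m}): φ is false.
  m (successors {v}): φ is false.
For instance, at t:
  At t: [](p & q) is false, ~r is false, so [](p & q) & ~r is false.
    At t: [](p & q) requires p & q at every successor {v, m}.
      p & q fails at v, so [](p & q) is false at t.
Satisfying worlds: none.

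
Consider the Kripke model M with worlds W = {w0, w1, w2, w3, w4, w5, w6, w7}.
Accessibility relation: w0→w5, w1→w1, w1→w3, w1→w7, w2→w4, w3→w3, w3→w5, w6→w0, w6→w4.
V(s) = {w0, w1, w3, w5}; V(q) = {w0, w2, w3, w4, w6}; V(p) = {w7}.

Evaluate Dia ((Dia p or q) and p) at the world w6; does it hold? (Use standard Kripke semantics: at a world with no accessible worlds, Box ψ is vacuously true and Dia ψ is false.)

Recall that Dia ψ holds at a world iff ψ holds at some accessible world.
At w6: Dia ((Dia p or q) and p) requires (Dia p or q) and p at some successor in {w0, w4}.
  At w0: (Dia p or q) and p is false.
  At w4: (Dia p or q) and p is false.
So Dia ((Dia p or q) and p) is false at w6.

No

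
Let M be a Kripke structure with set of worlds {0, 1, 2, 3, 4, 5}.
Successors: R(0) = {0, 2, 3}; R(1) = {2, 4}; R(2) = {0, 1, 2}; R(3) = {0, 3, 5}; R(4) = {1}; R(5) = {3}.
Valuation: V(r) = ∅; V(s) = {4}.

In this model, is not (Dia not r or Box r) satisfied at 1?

No

Recall that Box ψ holds at a world iff ψ holds at every accessible world, and Dia ψ holds iff ψ holds at some accessible world.
At 1: Dia not r or Box r is true, so not (Dia not r or Box r) is false.
  At 1: Dia not r is true, Box r is false, so Dia not r or Box r is true.
    At 1: Dia not r requires not r at some successor in {2, 4}.
      not r holds at 2, so Dia not r is true at 1.
    At 1: Box r requires r at every successor {2, 4}.
      r fails at 2, so Box r is false at 1.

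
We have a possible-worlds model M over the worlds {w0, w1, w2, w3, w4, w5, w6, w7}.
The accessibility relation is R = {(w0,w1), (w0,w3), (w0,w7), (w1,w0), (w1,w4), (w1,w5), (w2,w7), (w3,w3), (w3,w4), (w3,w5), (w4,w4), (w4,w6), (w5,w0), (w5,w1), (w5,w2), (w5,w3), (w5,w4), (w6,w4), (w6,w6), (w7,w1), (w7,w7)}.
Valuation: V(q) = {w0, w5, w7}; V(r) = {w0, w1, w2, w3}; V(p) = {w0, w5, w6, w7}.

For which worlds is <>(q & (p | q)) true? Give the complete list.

w0, w1, w2, w3, w5, w7

Recall that <>ψ holds at a world iff ψ holds at some accessible world.
Let φ = <>(q & (p | q)). Evaluate φ at each world:
  w0 (successors {w1, w3, w7}): φ is true.
  w1 (successors {w0, w4, w5}): φ is true.
  w2 (successors {w7}): φ is true.
  w3 (successors {w3, w4, w5}): φ is true.
  w4 (successors {w4, w6}): φ is false.
  w5 (successors {w0, w1, w2, w3, w4}): φ is true.
  w6 (successors {w4, w6}): φ is false.
  w7 (successors {w1, w7}): φ is true.
For instance, at w7:
  At w7: <>(q & (p | q)) requires q & (p | q) at some successor in {w1, w7}.
    q & (p | q) holds at w7, so <>(q & (p | q)) is true at w7.
Satisfying worlds: {w0, w1, w2, w3, w5, w7}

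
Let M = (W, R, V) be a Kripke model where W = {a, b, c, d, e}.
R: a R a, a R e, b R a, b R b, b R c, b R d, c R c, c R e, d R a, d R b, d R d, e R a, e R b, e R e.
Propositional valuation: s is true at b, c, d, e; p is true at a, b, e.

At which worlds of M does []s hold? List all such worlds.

c

Let φ = []s. Evaluate φ at each world:
  a (successors {a, e}): φ is false.
  b (successors {a, b, c, d}): φ is false.
  c (successors {c, e}): φ is true.
  d (successors {a, b, d}): φ is false.
  e (successors {a, b, e}): φ is false.
For instance, at a:
  At a: []s requires s at every successor {a, e}.
    s fails at a, so []s is false at a.
Satisfying worlds: {c}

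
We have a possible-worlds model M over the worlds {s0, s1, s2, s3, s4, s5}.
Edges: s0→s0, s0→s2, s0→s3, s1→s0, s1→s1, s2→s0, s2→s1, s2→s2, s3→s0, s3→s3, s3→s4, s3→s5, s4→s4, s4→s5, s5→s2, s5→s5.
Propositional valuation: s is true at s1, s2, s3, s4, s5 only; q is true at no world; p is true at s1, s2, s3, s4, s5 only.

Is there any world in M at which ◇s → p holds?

Yes

Let φ = ◇s → p. Evaluate φ at each world:
  s0 (successors {s0, s2, s3}): φ is false.
  s1 (successors {s0, s1}): φ is true.
  s2 (successors {s0, s1, s2}): φ is true.
  s3 (successors {s0, s3, s4, s5}): φ is true.
  s4 (successors {s4, s5}): φ is true.
  s5 (successors {s2, s5}): φ is true.
Detail at s1 (witness):
  At s1: ◇s is true, p is true, so ◇s → p is true.
    At s1: ◇s requires s at some successor in {s0, s1}.
      s holds at s1, so ◇s is true at s1.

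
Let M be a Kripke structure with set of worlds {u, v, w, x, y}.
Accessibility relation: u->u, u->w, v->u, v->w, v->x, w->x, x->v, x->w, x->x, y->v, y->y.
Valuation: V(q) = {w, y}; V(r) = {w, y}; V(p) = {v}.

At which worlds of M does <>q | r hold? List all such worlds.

u, v, w, x, y

Let φ = <>q | r. Evaluate φ at each world:
  u (successors {u, w}): φ is true.
  v (successors {u, w, x}): φ is true.
  w (successors {x}): φ is true.
  x (successors {v, w, x}): φ is true.
  y (successors {v, y}): φ is true.
For instance, at x:
  At x: <>q is true, r is false, so <>q | r is true.
    At x: <>q requires q at some successor in {v, w, x}.
      q holds at w, so <>q is true at x.
Satisfying worlds: {u, v, w, x, y}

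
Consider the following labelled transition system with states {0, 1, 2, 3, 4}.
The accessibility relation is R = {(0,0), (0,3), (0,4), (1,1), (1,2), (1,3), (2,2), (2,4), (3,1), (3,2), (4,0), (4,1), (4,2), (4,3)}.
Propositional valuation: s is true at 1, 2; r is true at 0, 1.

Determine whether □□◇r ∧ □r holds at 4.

Recall that □ψ holds at a world iff ψ holds at every accessible world, and ◇ψ holds iff ψ holds at some accessible world.
At 4: □□◇r is false, □r is false, so □□◇r ∧ □r is false.
  At 4: □□◇r requires □◇r at every successor {0, 1, 2, 3}.
    □◇r fails at 1, so □□◇r is false at 4.
      At 1: □◇r requires ◇r at every successor {1, 2, 3}.
        ◇r fails at 2, so □◇r is false at 1.
  At 4: □r requires r at every successor {0, 1, 2, 3}.
    r fails at 2, so □r is false at 4.

No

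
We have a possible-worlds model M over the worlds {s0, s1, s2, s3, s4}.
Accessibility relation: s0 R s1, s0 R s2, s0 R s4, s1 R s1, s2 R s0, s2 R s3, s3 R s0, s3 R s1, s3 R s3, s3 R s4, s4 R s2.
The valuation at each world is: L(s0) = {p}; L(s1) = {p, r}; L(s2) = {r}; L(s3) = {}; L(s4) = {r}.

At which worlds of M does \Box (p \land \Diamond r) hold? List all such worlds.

Recall that \Box ψ holds at a world iff ψ holds at every accessible world, and \Diamond ψ holds iff ψ holds at some accessible world.
Let φ = \Box (p \land \Diamond r). Evaluate φ at each world:
  s0 (successors {s1, s2, s4}): φ is false.
  s1 (successors {s1}): φ is true.
  s2 (successors {s0, s3}): φ is false.
  s3 (successors {s0, s1, s3, s4}): φ is false.
  s4 (successors {s2}): φ is false.
For instance, at s4:
  At s4: \Box (p \land \Diamond r) requires p \land \Diamond r at every successor {s2}.
    p \land \Diamond r fails at s2, so \Box (p \land \Diamond r) is false at s4.
      At s2: p is false, \Diamond r is false, so p \land \Diamond r is false.
Satisfying worlds: {s1}

s1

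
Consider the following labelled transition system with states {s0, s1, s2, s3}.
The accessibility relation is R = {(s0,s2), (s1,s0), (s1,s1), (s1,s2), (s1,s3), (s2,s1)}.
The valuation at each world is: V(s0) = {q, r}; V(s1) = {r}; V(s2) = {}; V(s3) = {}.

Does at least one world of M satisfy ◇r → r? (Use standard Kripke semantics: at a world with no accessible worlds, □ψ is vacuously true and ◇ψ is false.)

Let φ = ◇r → r. Evaluate φ at each world:
  s0 (successors {s2}): φ is true.
  s1 (successors {s0, s1, s2, s3}): φ is true.
  s2 (successors {s1}): φ is false.
  s3 (successors ∅): φ is true.
Detail at s0 (witness):
  At s0: ◇r is false, r is true, so ◇r → r is true.
    At s0: ◇r requires r at some successor in {s2}.
      At s2: r is false.
    So ◇r is false at s0.

Yes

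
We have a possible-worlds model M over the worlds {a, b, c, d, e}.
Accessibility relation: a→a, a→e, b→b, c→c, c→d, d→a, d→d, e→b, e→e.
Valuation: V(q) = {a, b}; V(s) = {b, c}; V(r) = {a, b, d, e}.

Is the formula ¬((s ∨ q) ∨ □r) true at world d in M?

No

At d: (s ∨ q) ∨ □r is true, so ¬((s ∨ q) ∨ □r) is false.
  At d: s ∨ q is false, □r is true, so (s ∨ q) ∨ □r is true.
    At d: □r requires r at every successor {a, d}.
      At a: r is true.
      At d: r is true.
    So □r is true at d.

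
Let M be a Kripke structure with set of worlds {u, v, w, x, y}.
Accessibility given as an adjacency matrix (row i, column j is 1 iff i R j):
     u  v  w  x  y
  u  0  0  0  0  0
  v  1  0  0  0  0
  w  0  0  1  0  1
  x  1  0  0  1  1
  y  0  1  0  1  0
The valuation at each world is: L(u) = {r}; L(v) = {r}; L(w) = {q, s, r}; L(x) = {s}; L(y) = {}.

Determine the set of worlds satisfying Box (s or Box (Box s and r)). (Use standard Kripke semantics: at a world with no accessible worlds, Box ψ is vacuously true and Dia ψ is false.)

u, v, y

Recall that Box ψ holds at a world iff ψ holds at every accessible world, and Dia ψ holds iff ψ holds at some accessible world.
Let φ = Box (s or Box (Box s and r)). Evaluate φ at each world:
  u (successors ∅): φ is true.
  v (successors {u}): φ is true.
  w (successors {w, y}): φ is false.
  x (successors {u, x, y}): φ is false.
  y (successors {v, x}): φ is true.
For instance, at w:
  At w: Box (s or Box (Box s and r)) requires s or Box (Box s and r) at every successor {w, y}.
    s or Box (Box s and r) fails at y, so Box (s or Box (Box s and r)) is false at w.
      At y: s is false, Box (Box s and r) is false, so s or Box (Box s and r) is false.
Satisfying worlds: {u, v, y}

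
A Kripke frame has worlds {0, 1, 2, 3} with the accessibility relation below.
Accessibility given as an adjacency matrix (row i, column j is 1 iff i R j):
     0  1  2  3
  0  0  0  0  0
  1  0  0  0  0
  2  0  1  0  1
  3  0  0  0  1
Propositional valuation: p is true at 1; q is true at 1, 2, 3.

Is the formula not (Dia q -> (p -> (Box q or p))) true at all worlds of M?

No

Recall that Box ψ holds at a world iff ψ holds at every accessible world, and Dia ψ holds iff ψ holds at some accessible world.
Let φ = not (Dia q -> (p -> (Box q or p))). Evaluate φ at each world:
  0 (successors ∅): φ is false.
  1 (successors ∅): φ is false.
  2 (successors {1, 3}): φ is false.
  3 (successors {3}): φ is false.
Detail at 0 (counterexample):
  At 0: Dia q -> (p -> (Box q or p)) is true, so not (Dia q -> (p -> (Box q or p))) is false.
    At 0: Dia q is false, p -> (Box q or p) is true, so Dia q -> (p -> (Box q or p)) is true.
      At 0: no accessible worlds, so Dia q is false.
      At 0: p is false, Box q or p is true, so p -> (Box q or p) is true.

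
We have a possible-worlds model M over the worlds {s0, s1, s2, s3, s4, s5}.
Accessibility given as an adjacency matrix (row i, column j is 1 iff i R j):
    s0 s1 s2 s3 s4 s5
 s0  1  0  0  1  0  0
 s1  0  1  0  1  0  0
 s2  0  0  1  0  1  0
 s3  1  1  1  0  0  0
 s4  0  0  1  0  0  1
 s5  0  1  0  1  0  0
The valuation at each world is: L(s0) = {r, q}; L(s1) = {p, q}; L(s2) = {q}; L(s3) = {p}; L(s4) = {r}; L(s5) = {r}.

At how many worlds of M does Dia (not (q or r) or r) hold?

Let φ = Dia (not (q or r) or r). Evaluate φ at each world:
  s0 (successors {s0, s3}): φ is true.
  s1 (successors {s1, s3}): φ is true.
  s2 (successors {s2, s4}): φ is true.
  s3 (successors {s0, s1, s2}): φ is true.
  s4 (successors {s2, s5}): φ is true.
  s5 (successors {s1, s3}): φ is true.
For instance, at s3:
  At s3: Dia (not (q or r) or r) requires not (q or r) or r at some successor in {s0, s1, s2}.
    not (q or r) or r holds at s0, so Dia (not (q or r) or r) is true at s3.
Satisfying worlds: {s0, s1, s2, s3, s4, s5}

6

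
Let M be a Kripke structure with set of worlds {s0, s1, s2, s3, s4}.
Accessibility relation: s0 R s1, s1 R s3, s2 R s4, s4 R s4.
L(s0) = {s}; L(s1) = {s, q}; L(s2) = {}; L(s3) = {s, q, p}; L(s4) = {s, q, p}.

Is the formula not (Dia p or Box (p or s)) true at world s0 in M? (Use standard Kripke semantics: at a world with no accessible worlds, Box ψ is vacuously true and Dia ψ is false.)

At s0: Dia p or Box (p or s) is true, so not (Dia p or Box (p or s)) is false.
  At s0: Dia p is false, Box (p or s) is true, so Dia p or Box (p or s) is true.
    At s0: Dia p requires p at some successor in {s1}.
      At s1: p is false.
    So Dia p is false at s0.
    At s0: Box (p or s) requires p or s at every successor {s1}.
      At s1: p or s is true.
    So Box (p or s) is true at s0.

No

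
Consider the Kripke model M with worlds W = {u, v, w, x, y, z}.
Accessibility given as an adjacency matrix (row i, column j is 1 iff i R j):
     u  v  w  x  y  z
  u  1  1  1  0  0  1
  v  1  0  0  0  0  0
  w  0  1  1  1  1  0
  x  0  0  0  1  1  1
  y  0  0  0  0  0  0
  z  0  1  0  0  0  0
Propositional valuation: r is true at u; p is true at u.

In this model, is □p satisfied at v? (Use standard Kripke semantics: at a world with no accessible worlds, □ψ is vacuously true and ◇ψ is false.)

At v: □p requires p at every successor {u}.
  At u: p is true.
So □p is true at v.

Yes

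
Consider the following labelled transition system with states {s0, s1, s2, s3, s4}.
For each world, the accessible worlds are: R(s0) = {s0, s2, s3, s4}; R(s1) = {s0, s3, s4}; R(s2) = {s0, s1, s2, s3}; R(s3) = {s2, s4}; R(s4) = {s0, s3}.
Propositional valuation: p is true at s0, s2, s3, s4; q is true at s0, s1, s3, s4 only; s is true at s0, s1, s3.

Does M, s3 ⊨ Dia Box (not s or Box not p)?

No

At s3: Dia Box (not s or Box not p) requires Box (not s or Box not p) at some successor in {s2, s4}.
  At s2: Box (not s or Box not p) is false.
  At s4: Box (not s or Box not p) is false.
So Dia Box (not s or Box not p) is false at s3.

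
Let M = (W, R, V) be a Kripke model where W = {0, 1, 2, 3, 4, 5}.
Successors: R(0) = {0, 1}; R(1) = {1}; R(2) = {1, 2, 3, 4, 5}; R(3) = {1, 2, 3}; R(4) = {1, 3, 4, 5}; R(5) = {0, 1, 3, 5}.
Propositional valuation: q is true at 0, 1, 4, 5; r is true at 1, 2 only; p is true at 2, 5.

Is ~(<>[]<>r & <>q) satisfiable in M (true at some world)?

No

Let φ = ~(<>[]<>r & <>q). Evaluate φ at each world:
  0 (successors {0, 1}): φ is false.
  1 (successors {1}): φ is false.
  2 (successors {1, 2, 3, 4, 5}): φ is false.
  3 (successors {1, 2, 3}): φ is false.
  4 (successors {1, 3, 4, 5}): φ is false.
  5 (successors {0, 1, 3, 5}): φ is false.
For instance, at 4:
  At 4: <>[]<>r & <>q is true, so ~(<>[]<>r & <>q) is false.
    At 4: <>[]<>r is true, <>q is true, so <>[]<>r & <>q is true.
      At 4: <>[]<>r requires []<>r at some successor in {1, 3, 4, 5}.
        []<>r holds at 1, so <>[]<>r is true at 4.
      At 4: <>q requires q at some successor in {1, 3, 4, 5}.
        q holds at 1, so <>q is true at 4.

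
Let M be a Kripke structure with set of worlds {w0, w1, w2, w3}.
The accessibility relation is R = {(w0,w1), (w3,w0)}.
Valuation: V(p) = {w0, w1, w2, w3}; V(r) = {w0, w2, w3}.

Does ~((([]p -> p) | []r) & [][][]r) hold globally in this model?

Let φ = ~((([]p -> p) | []r) & [][][]r). Evaluate φ at each world:
  w0 (successors {w1}): φ is false.
  w1 (successors ∅): φ is false.
  w2 (successors ∅): φ is false.
  w3 (successors {w0}): φ is false.
Detail at w0 (counterexample):
  At w0: (([]p -> p) | []r) & [][][]r is true, so ~((([]p -> p) | []r) & [][][]r) is false.
    At w0: ([]p -> p) | []r is true, [][][]r is true, so (([]p -> p) | []r) & [][][]r is true.
      At w0: []p -> p is true, []r is false, so ([]p -> p) | []r is true.
      At w0: [][][]r requires [][]r at every successor {w1}.
        At w1: [][]r is true.
      So [][][]r is true at w0.

No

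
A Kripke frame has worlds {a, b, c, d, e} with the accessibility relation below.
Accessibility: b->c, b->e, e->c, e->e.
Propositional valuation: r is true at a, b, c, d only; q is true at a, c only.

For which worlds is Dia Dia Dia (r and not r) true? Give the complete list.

none

Let φ = Dia Dia Dia (r and not r). Evaluate φ at each world:
  a (successors ∅): φ is false.
  b (successors {c, e}): φ is false.
  c (successors ∅): φ is false.
  d (successors ∅): φ is false.
  e (successors {c, e}): φ is false.
For instance, at b:
  At b: Dia Dia Dia (r and not r) requires Dia Dia (r and not r) at some successor in {c, e}.
    At c: Dia Dia (r and not r) is false.
    At e: Dia Dia (r and not r) is false.
  So Dia Dia Dia (r and not r) is false at b.
Satisfying worlds: none.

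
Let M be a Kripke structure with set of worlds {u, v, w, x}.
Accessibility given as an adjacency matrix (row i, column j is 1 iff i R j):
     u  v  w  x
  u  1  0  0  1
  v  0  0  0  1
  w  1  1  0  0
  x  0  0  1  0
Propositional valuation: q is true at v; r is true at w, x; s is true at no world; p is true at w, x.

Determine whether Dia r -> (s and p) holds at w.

Recall that Dia ψ holds at a world iff ψ holds at some accessible world.
At w: Dia r is false, s and p is false, so Dia r -> (s and p) is true.
  At w: Dia r requires r at some successor in {u, v}.
    At u: r is false.
    At v: r is false.
  So Dia r is false at w.

Yes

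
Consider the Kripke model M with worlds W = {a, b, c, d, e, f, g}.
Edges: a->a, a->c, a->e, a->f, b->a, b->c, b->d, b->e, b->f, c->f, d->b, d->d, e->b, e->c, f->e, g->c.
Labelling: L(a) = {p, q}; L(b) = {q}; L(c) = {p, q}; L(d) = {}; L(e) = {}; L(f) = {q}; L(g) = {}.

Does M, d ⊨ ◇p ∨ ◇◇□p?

At d: ◇p is false, ◇◇□p is false, so ◇p ∨ ◇◇□p is false.
  At d: ◇p requires p at some successor in {b, d}.
    At b: p is false.
    At d: p is false.
  So ◇p is false at d.
  At d: ◇◇□p requires ◇□p at some successor in {b, d}.
    At b: ◇□p is false.
    At d: ◇□p is false.
  So ◇◇□p is false at d.

No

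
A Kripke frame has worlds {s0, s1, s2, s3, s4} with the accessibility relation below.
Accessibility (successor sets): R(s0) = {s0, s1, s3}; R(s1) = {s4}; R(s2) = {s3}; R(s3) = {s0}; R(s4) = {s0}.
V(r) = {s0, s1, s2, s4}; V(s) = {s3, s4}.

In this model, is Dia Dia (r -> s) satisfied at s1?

No

At s1: Dia Dia (r -> s) requires Dia (r -> s) at some successor in {s4}.
  At s4: Dia (r -> s) is false.
So Dia Dia (r -> s) is false at s1.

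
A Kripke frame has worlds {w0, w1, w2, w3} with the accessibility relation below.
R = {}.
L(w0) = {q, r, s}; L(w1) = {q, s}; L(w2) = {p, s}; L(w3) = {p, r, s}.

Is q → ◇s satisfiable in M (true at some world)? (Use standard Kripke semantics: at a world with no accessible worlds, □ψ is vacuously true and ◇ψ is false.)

Yes

Let φ = q → ◇s. Evaluate φ at each world:
  w0 (successors ∅): φ is false.
  w1 (successors ∅): φ is false.
  w2 (successors ∅): φ is true.
  w3 (successors ∅): φ is true.
Detail at w2 (witness):
  At w2: q is false, ◇s is false, so q → ◇s is true.
    At w2: no accessible worlds, so ◇s is false.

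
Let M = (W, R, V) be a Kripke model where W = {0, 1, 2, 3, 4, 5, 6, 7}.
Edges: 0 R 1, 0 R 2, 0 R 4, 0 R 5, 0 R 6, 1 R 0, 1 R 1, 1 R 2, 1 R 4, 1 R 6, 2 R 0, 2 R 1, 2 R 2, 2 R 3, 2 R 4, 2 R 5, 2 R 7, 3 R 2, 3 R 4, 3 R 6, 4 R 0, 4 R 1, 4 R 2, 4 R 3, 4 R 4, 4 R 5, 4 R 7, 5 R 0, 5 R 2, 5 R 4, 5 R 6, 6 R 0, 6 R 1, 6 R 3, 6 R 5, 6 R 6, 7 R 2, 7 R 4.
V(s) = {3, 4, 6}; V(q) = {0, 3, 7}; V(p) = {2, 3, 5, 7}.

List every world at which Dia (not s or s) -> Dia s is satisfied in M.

0, 1, 2, 3, 4, 5, 6, 7

Let φ = Dia (not s or s) -> Dia s. Evaluate φ at each world:
  0 (successors {1, 2, 4, 5, 6}): φ is true.
  1 (successors {0, 1, 2, 4, 6}): φ is true.
  2 (successors {0, 1, 2, 3, 4, 5, 7}): φ is true.
  3 (successors {2, 4, 6}): φ is true.
  4 (successors {0, 1, 2, 3, 4, 5, 7}): φ is true.
  5 (successors {0, 2, 4, 6}): φ is true.
  6 (successors {0, 1, 3, 5, 6}): φ is true.
  7 (successors {2, 4}): φ is true.
For instance, at 6:
  At 6: Dia (not s or s) is true, Dia s is true, so Dia (not s or s) -> Dia s is true.
    At 6: Dia (not s or s) requires not s or s at some successor in {0, 1, 3, 5, 6}.
      not s or s holds at 0, so Dia (not s or s) is true at 6.
    At 6: Dia s requires s at some successor in {0, 1, 3, 5, 6}.
      s holds at 3, so Dia s is true at 6.
Satisfying worlds: {0, 1, 2, 3, 4, 5, 6, 7}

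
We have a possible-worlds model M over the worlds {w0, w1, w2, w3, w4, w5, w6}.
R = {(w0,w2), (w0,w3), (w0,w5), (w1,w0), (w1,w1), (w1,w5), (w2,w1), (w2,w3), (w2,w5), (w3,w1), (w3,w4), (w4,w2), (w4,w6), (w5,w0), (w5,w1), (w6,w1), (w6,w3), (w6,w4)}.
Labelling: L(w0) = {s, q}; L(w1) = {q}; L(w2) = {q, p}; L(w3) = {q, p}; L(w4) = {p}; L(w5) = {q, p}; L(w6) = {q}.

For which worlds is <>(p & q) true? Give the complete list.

w0, w1, w2, w4, w6

Let φ = <>(p & q). Evaluate φ at each world:
  w0 (successors {w2, w3, w5}): φ is true.
  w1 (successors {w0, w1, w5}): φ is true.
  w2 (successors {w1, w3, w5}): φ is true.
  w3 (successors {w1, w4}): φ is false.
  w4 (successors {w2, w6}): φ is true.
  w5 (successors {w0, w1}): φ is false.
  w6 (successors {w1, w3, w4}): φ is true.
For instance, at w3:
  At w3: <>(p & q) requires p & q at some successor in {w1, w4}.
    At w1: p & q is false.
    At w4: p & q is false.
  So <>(p & q) is false at w3.
Satisfying worlds: {w0, w1, w2, w4, w6}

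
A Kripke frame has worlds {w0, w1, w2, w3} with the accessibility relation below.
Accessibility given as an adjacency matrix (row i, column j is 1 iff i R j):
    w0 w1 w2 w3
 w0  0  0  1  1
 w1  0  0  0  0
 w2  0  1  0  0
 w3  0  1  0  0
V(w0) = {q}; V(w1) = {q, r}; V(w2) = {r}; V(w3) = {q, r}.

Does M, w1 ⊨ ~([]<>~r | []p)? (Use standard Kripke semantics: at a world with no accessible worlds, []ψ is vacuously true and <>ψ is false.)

Recall that []ψ holds at a world iff ψ holds at every accessible world, and <>ψ holds iff ψ holds at some accessible world.
At w1: []<>~r | []p is true, so ~([]<>~r | []p) is false.
  At w1: []<>~r is true, []p is true, so []<>~r | []p is true.
    At w1: no accessible worlds, so []<>~r holds vacuously.
    At w1: no accessible worlds, so []p holds vacuously.

No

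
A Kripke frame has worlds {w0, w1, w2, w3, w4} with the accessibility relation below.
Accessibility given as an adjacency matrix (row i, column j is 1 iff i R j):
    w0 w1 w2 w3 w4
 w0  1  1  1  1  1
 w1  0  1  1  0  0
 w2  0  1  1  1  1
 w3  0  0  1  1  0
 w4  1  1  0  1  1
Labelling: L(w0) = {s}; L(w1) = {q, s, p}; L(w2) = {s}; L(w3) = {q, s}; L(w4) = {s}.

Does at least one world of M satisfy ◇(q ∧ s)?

Let φ = ◇(q ∧ s). Evaluate φ at each world:
  w0 (successors {w0, w1, w2, w3, w4}): φ is true.
  w1 (successors {w1, w2}): φ is true.
  w2 (successors {w1, w2, w3, w4}): φ is true.
  w3 (successors {w2, w3}): φ is true.
  w4 (successors {w0, w1, w3, w4}): φ is true.
Detail at w0 (witness):
  At w0: ◇(q ∧ s) requires q ∧ s at some successor in {w0, w1, w2, w3, w4}.
    q ∧ s holds at w1, so ◇(q ∧ s) is true at w0.

Yes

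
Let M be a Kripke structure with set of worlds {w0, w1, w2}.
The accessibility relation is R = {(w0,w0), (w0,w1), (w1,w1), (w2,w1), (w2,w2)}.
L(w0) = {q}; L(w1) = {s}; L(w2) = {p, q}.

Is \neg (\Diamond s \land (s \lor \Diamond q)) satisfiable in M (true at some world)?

No

Let φ = \neg (\Diamond s \land (s \lor \Diamond q)). Evaluate φ at each world:
  w0 (successors {w0, w1}): φ is false.
  w1 (successors {w1}): φ is false.
  w2 (successors {w1, w2}): φ is false.
For instance, at w2:
  At w2: \Diamond s \land (s \lor \Diamond q) is true, so \neg (\Diamond s \land (s \lor \Diamond q)) is false.
    At w2: \Diamond s is true, s \lor \Diamond q is true, so \Diamond s \land (s \lor \Diamond q) is true.
      At w2: \Diamond s requires s at some successor in {w1, w2}.
        s holds at w1, so \Diamond s is true at w2.
      At w2: s is false, \Diamond q is true, so s \lor \Diamond q is true.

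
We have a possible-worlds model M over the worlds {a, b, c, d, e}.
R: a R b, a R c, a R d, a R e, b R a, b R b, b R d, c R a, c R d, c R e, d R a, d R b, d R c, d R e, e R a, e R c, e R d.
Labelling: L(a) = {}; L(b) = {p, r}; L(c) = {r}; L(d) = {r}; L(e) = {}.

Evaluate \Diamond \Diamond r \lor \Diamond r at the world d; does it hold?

Recall that \Diamond ψ holds at a world iff ψ holds at some accessible world.
At d: \Diamond \Diamond r is true, \Diamond r is true, so \Diamond \Diamond r \lor \Diamond r is true.
  At d: \Diamond \Diamond r requires \Diamond r at some successor in {a, b, c, e}.
    \Diamond r holds at a, so \Diamond \Diamond r is true at d.
      At a: \Diamond r requires r at some successor in {b, c, d, e}.
        r holds at b, so \Diamond r is true at a.
  At d: \Diamond r requires r at some successor in {a, b, c, e}.
    r holds at b, so \Diamond r is true at d.

Yes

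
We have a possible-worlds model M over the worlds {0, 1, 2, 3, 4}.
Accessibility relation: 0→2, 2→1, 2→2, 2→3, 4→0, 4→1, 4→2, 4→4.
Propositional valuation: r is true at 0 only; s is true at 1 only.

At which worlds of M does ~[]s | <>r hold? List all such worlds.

0, 2, 4

Let φ = ~[]s | <>r. Evaluate φ at each world:
  0 (successors {2}): φ is true.
  1 (successors ∅): φ is false.
  2 (successors {1, 2, 3}): φ is true.
  3 (successors ∅): φ is false.
  4 (successors {0, 1, 2, 4}): φ is true.
For instance, at 4:
  At 4: ~[]s is true, <>r is true, so ~[]s | <>r is true.
    At 4: []s is false, so ~[]s is true.
      At 4: []s requires s at every successor {0, 1, 2, 4}.
        s fails at 0, so []s is false at 4.
    At 4: <>r requires r at some successor in {0, 1, 2, 4}.
      r holds at 0, so <>r is true at 4.
Satisfying worlds: {0, 2, 4}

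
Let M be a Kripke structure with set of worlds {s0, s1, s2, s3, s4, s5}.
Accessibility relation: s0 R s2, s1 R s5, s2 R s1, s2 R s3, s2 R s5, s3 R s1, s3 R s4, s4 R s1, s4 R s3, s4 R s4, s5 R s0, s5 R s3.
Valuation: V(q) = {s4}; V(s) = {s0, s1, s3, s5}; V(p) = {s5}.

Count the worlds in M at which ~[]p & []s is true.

Let φ = ~[]p & []s. Evaluate φ at each world:
  s0 (successors {s2}): φ is false.
  s1 (successors {s5}): φ is false.
  s2 (successors {s1, s3, s5}): φ is true.
  s3 (successors {s1, s4}): φ is false.
  s4 (successors {s1, s3, s4}): φ is false.
  s5 (successors {s0, s3}): φ is true.
For instance, at s0:
  At s0: ~[]p is true, []s is false, so ~[]p & []s is false.
    At s0: []p is false, so ~[]p is true.
      At s0: []p requires p at every successor {s2}.
        p fails at s2, so []p is false at s0.
    At s0: []s requires s at every successor {s2}.
      s fails at s2, so []s is false at s0.
Satisfying worlds: {s2, s5}

2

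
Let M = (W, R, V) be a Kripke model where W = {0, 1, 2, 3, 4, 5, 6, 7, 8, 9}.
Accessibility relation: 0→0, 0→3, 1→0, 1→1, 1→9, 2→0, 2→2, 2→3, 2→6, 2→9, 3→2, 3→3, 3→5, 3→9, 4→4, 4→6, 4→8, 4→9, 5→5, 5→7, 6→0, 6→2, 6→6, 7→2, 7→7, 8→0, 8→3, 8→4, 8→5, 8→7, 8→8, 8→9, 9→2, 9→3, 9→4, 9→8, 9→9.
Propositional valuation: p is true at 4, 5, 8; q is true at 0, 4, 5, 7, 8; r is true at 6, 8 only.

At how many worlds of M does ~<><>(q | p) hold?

0

Let φ = ~<><>(q | p). Evaluate φ at each world:
  0 (successors {0, 3}): φ is false.
  1 (successors {0, 1, 9}): φ is false.
  2 (successors {0, 2, 3, 6, 9}): φ is false.
  3 (successors {2, 3, 5, 9}): φ is false.
  4 (successors {4, 6, 8, 9}): φ is false.
  5 (successors {5, 7}): φ is false.
  6 (successors {0, 2, 6}): φ is false.
  7 (successors {2, 7}): φ is false.
  8 (successors {0, 3, 4, 5, 7, 8, 9}): φ is false.
  9 (successors {2, 3, 4, 8, 9}): φ is false.
For instance, at 4:
  At 4: <><>(q | p) is true, so ~<><>(q | p) is false.
    At 4: <><>(q | p) requires <>(q | p) at some successor in {4, 6, 8, 9}.
      <>(q | p) holds at 4, so <><>(q | p) is true at 4.
Satisfying worlds: none.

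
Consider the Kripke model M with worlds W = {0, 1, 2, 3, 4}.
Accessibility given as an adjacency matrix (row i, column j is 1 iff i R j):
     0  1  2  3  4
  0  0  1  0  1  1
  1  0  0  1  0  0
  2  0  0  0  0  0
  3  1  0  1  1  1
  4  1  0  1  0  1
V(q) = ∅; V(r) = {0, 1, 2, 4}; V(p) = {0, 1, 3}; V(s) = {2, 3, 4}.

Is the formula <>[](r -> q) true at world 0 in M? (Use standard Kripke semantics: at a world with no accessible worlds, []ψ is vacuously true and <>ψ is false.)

No

Recall that []ψ holds at a world iff ψ holds at every accessible world, and <>ψ holds iff ψ holds at some accessible world.
At 0: <>[](r -> q) requires [](r -> q) at some successor in {1, 3, 4}.
  At 1: [](r -> q) is false.
  At 3: [](r -> q) is false.
  At 4: [](r -> q) is false.
So <>[](r -> q) is false at 0.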